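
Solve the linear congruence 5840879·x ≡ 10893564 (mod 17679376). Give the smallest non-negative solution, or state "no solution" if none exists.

First find gcd(5840879, 17679376):
17679376 = 3*5840879 + 156739
5840879 = 37*156739 + 41536
156739 = 3*41536 + 32131
41536 = 1*32131 + 9405
32131 = 3*9405 + 3916
9405 = 2*3916 + 1573
3916 = 2*1573 + 770
1573 = 2*770 + 33
770 = 23*33 + 11
33 = 3*11 + 0
gcd = 11 and 11 | 10893564, so solutions exist. Divide through by 11: 530989x ≡ 990324 (mod 1607216).
Now find 530989⁻¹ mod 1607216:
1607216 = 3*530989 + 14249
530989 = 37*14249 + 3776
14249 = 3*3776 + 2921
3776 = 1*2921 + 855
2921 = 3*855 + 356
855 = 2*356 + 143
356 = 2*143 + 70
143 = 2*70 + 3
70 = 23*3 + 1
3 = 3*1 + 0
Back-substitute:
1 = 70 − 23·3
1 = −23·143 + 47·70
1 = 47·356 − 117·143
1 = −117·855 + 281·356
1 = 281·2921 − 960·855
1 = −960·3776 + 1241·2921
1 = 1241·14249 − 4683·3776
1 = −4683·530989 + 174512·14249
1 = 174512·1607216 − 528219·530989
So 530989·(-528219) ≡ 1 (mod 1607216), i.e. 530989⁻¹ ≡ 1078997.
Then x ≡ 1078997·990324 ≡ 674644 (mod 1607216); the smallest non-negative solution is x = 674644.

674644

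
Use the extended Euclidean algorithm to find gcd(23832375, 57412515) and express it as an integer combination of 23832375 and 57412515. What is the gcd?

15

Euclidean algorithm:
57412515 = 2*23832375 + 9747765
23832375 = 2*9747765 + 4336845
9747765 = 2*4336845 + 1074075
4336845 = 4*1074075 + 40545
1074075 = 26*40545 + 19905
40545 = 2*19905 + 735
19905 = 27*735 + 60
735 = 12*60 + 15
60 = 4*15 + 0
gcd(23832375, 57412515) = 15.
Working backward:
15 = 735 − 12·60
15 = −12·19905 + 325·735
15 = 325·40545 − 662·19905
15 = −662·1074075 + 17537·40545
15 = 17537·4336845 − 70810·1074075
15 = −70810·9747765 + 159157·4336845
15 = 159157·23832375 − 389124·9747765
15 = −389124·57412515 + 937405·23832375
So 15 = (-389124)·57412515 + (937405)·23832375.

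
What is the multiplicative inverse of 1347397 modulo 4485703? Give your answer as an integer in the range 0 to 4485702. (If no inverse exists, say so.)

Apply the Euclidean algorithm to 4485703 and 1347397:
4485703 = 3*1347397 + 443512
1347397 = 3*443512 + 16861
443512 = 26*16861 + 5126
16861 = 3*5126 + 1483
5126 = 3*1483 + 677
1483 = 2*677 + 129
677 = 5*129 + 32
129 = 4*32 + 1
32 = 32*1 + 0
The gcd is 1. Working backward:
1 = 129 − 4·32
1 = −4·677 + 21·129
1 = 21·1483 − 46·677
1 = −46·5126 + 159·1483
1 = 159·16861 − 523·5126
1 = −523·443512 + 13757·16861
1 = 13757·1347397 − 41794·443512
1 = −41794·4485703 + 139139·1347397
So 1347397·139139 ≡ 1 (mod 4485703).

139139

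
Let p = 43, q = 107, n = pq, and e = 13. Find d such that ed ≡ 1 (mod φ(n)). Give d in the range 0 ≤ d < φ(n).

φ(n) = (p−1)(q−1) = 42·106 = 4452.
Need d with 13·d ≡ 1 (mod 4452). Apply the extended Euclidean algorithm:
4452 = 342×13 + 6
13 = 2×6 + 1
6 = 6×1 + 0
Back-substitute:
1 = 13 − 2·6
1 = −2·4452 + 685·13
So 13·685 ≡ 1 (mod 4452), hence d = 685.

685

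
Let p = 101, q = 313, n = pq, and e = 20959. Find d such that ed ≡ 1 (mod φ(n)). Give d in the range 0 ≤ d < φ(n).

11839

φ(n) = (p−1)(q−1) = 100·312 = 31200.
Need d with 20959·d ≡ 1 (mod 31200). Apply the extended Euclidean algorithm:
31200 = 1*20959 + 10241
20959 = 2*10241 + 477
10241 = 21*477 + 224
477 = 2*224 + 29
224 = 7*29 + 21
29 = 1*21 + 8
21 = 2*8 + 5
8 = 1*5 + 3
5 = 1*3 + 2
3 = 1*2 + 1
2 = 2*1 + 0
Back-substitute:
1 = 3 − 2
1 = −5 + 2·3
1 = 2·8 − 3·5
1 = −3·21 + 8·8
1 = 8·29 − 11·21
1 = −11·224 + 85·29
1 = 85·477 − 181·224
1 = −181·10241 + 3886·477
1 = 3886·20959 − 7953·10241
1 = −7953·31200 + 11839·20959
So 20959·11839 ≡ 1 (mod 31200), hence d = 11839.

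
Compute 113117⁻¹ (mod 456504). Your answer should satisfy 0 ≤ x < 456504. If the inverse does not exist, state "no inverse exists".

Apply the Euclidean algorithm to 456504 and 113117:
456504 = 4·113117 + 4036
113117 = 28·4036 + 109
4036 = 37·109 + 3
109 = 36·3 + 1
3 = 3·1 + 0
Since gcd(113117, 456504) = 1, back-substitute to write 1 as a combination:
1 = 109 − 36·3
1 = −36·4036 + 1333·109
1 = 1333·113117 − 37360·4036
1 = −37360·456504 + 150773·113117
So 113117·150773 ≡ 1 (mod 456504).

150773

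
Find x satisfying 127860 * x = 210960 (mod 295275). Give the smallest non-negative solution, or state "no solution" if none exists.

First find gcd(127860, 295275):
295275 = 2*127860 + 39555
127860 = 3*39555 + 9195
39555 = 4*9195 + 2775
9195 = 3*2775 + 870
2775 = 3*870 + 165
870 = 5*165 + 45
165 = 3*45 + 30
45 = 1*30 + 15
30 = 2*15 + 0
gcd = 15 and 15 | 210960, so solutions exist. Divide through by 15: 8524x ≡ 14064 (mod 19685).
Now find 8524⁻¹ mod 19685:
19685 = 2*8524 + 2637
8524 = 3*2637 + 613
2637 = 4*613 + 185
613 = 3*185 + 58
185 = 3*58 + 11
58 = 5*11 + 3
11 = 3*3 + 2
3 = 1*2 + 1
2 = 2*1 + 0
Back-substitute:
1 = 3 − 2
1 = −11 + 4·3
1 = 4·58 − 21·11
1 = −21·185 + 67·58
1 = 67·613 − 222·185
1 = −222·2637 + 955·613
1 = 955·8524 − 3087·2637
1 = −3087·19685 + 7129·8524
So 8524⁻¹ ≡ 7129 (mod 19685).
Then x ≡ 7129·14064 ≡ 6551 (mod 19685); the smallest non-negative solution is x = 6551.

6551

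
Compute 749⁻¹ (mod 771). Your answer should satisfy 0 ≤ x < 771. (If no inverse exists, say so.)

Apply the Euclidean algorithm to 771 and 749:
771 = 1×749 + 22
749 = 34×22 + 1
22 = 22×1 + 0
Since gcd(749, 771) = 1, back-substitute to write 1 as a combination:
1 = 749 − 34·22
1 = −34·771 + 35·749
So 749·35 ≡ 1 (mod 771).

35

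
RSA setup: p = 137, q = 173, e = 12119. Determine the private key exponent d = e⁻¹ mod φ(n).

11143

φ(n) = (p−1)(q−1) = 136·172 = 23392.
Need d with 12119·d ≡ 1 (mod 23392). Apply the extended Euclidean algorithm:
23392 = 1×12119 + 11273
12119 = 1×11273 + 846
11273 = 13×846 + 275
846 = 3×275 + 21
275 = 13×21 + 2
21 = 10×2 + 1
2 = 2×1 + 0
Back-substitute:
1 = 21 − 10·2
1 = −10·275 + 131·21
1 = 131·846 − 403·275
1 = −403·11273 + 5370·846
1 = 5370·12119 − 5773·11273
1 = −5773·23392 + 11143·12119
So 12119·11143 ≡ 1 (mod 23392), hence d = 11143.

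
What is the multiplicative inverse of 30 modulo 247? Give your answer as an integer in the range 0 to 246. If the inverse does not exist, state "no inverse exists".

140

Extended Euclidean algorithm:
247 = 8×30 + 7
30 = 4×7 + 2
7 = 3×2 + 1
2 = 2×1 + 0
Since gcd(30, 247) = 1, back-substitute to write 1 as a combination:
1 = 7 − 3·2
1 = −3·30 + 13·7
1 = 13·247 − 107·30
So 30·(-107) ≡ 1 (mod 247), and -107 ≡ 140 (mod 247).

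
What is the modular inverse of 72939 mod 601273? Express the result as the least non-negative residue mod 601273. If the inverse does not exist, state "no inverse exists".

585091

Apply the Euclidean algorithm to 601273 and 72939:
601273 = 8·72939 + 17761
72939 = 4·17761 + 1895
17761 = 9·1895 + 706
1895 = 2·706 + 483
706 = 1·483 + 223
483 = 2·223 + 37
223 = 6·37 + 1
37 = 37·1 + 0
gcd = 1, so the inverse exists. Back-substitute:
1 = 223 − 6·37
1 = −6·483 + 13·223
1 = 13·706 − 19·483
1 = −19·1895 + 51·706
1 = 51·17761 − 478·1895
1 = −478·72939 + 1963·17761
1 = 1963·601273 − 16182·72939
Thus 72939·(-16182) ≡ 1 (mod 601273); reducing, -16182 mod 601273 = 585091.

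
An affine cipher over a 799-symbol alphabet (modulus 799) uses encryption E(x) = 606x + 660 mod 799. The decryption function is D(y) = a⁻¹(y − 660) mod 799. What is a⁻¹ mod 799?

Apply the Euclidean algorithm to 799 and 606:
799 = 1*606 + 193
606 = 3*193 + 27
193 = 7*27 + 4
27 = 6*4 + 3
4 = 1*3 + 1
3 = 3*1 + 0
gcd = 1, so the inverse exists. Back-substitute:
1 = 4 − 3
1 = −27 + 7·4
1 = 7·193 − 50·27
1 = −50·606 + 157·193
1 = 157·799 − 207·606
So 606·(-207) ≡ 1 (mod 799), and -207 ≡ 592 (mod 799).

592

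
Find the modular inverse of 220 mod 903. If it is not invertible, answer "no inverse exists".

628

Extended Euclidean algorithm:
903 = 4·220 + 23
220 = 9·23 + 13
23 = 1·13 + 10
13 = 1·10 + 3
10 = 3·3 + 1
3 = 3·1 + 0
gcd = 1, so the inverse exists. Back-substitute:
1 = 10 − 3·3
1 = −3·13 + 4·10
1 = 4·23 − 7·13
1 = −7·220 + 67·23
1 = 67·903 − 275·220
Hence 220⁻¹ ≡ -275 ≡ 628 (mod 903).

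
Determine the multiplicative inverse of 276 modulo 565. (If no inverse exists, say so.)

Apply the Euclidean algorithm to 565 and 276:
565 = 2*276 + 13
276 = 21*13 + 3
13 = 4*3 + 1
3 = 3*1 + 0
gcd = 1, so the inverse exists. Back-substitute:
1 = 13 − 4·3
1 = −4·276 + 85·13
1 = 85·565 − 174·276
Hence 276⁻¹ ≡ -174 ≡ 391 (mod 565).

391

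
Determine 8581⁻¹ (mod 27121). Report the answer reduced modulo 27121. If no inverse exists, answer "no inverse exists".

Extended Euclidean algorithm:
27121 = 3*8581 + 1378
8581 = 6*1378 + 313
1378 = 4*313 + 126
313 = 2*126 + 61
126 = 2*61 + 4
61 = 15*4 + 1
4 = 4*1 + 0
The gcd is 1. Working backward:
1 = 61 − 15·4
1 = −15·126 + 31·61
1 = 31·313 − 77·126
1 = −77·1378 + 339·313
1 = 339·8581 − 2111·1378
1 = −2111·27121 + 6672·8581
So 8581·6672 ≡ 1 (mod 27121).

6672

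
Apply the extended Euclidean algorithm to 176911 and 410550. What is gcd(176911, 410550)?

7

Euclidean algorithm:
410550 = 2·176911 + 56728
176911 = 3·56728 + 6727
56728 = 8·6727 + 2912
6727 = 2·2912 + 903
2912 = 3·903 + 203
903 = 4·203 + 91
203 = 2·91 + 21
91 = 4·21 + 7
21 = 3·7 + 0
gcd(176911, 410550) = 7.
Back-substituting:
7 = 91 − 4·21
7 = −4·203 + 9·91
7 = 9·903 − 40·203
7 = −40·2912 + 129·903
7 = 129·6727 − 298·2912
7 = −298·56728 + 2513·6727
7 = 2513·176911 − 7837·56728
7 = −7837·410550 + 18187·176911
So 7 = (-7837)·410550 + (18187)·176911.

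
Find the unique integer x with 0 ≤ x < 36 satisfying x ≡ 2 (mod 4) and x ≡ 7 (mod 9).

Write x = 2 + 4·k. Then 4·k ≡ 7 − 2 ≡ 5 (mod 9).
Need 4⁻¹ mod 9. Extended Euclid on (9, 4):
9 = 2*4 + 1
4 = 4*1 + 0
Back-substitute:
1 = 9 − 2·4
4⁻¹ ≡ 7 (mod 9), so k ≡ 7·5 ≡ 8 (mod 9).
x = 2 + 4·8 = 34.

34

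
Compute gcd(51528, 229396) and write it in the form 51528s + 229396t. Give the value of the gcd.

Apply Euclid's algorithm to 229396 and 51528:
229396 = 4*51528 + 23284
51528 = 2*23284 + 4960
23284 = 4*4960 + 3444
4960 = 1*3444 + 1516
3444 = 2*1516 + 412
1516 = 3*412 + 280
412 = 1*280 + 132
280 = 2*132 + 16
132 = 8*16 + 4
16 = 4*4 + 0
gcd(51528, 229396) = 4.
Back-substituting:
4 = 132 − 8·16
4 = −8·280 + 17·132
4 = 17·412 − 25·280
4 = −25·1516 + 92·412
4 = 92·3444 − 209·1516
4 = −209·4960 + 301·3444
4 = 301·23284 − 1413·4960
4 = −1413·51528 + 3127·23284
4 = 3127·229396 − 13921·51528
So 4 = (3127)·229396 + (-13921)·51528.

4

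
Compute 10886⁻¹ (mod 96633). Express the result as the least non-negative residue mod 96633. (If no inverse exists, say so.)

23852

Extended Euclidean algorithm:
96633 = 8*10886 + 9545
10886 = 1*9545 + 1341
9545 = 7*1341 + 158
1341 = 8*158 + 77
158 = 2*77 + 4
77 = 19*4 + 1
4 = 4*1 + 0
gcd = 1, so the inverse exists. Back-substitute:
1 = 77 − 19·4
1 = −19·158 + 39·77
1 = 39·1341 − 331·158
1 = −331·9545 + 2356·1341
1 = 2356·10886 − 2687·9545
1 = −2687·96633 + 23852·10886
So 10886·23852 ≡ 1 (mod 96633).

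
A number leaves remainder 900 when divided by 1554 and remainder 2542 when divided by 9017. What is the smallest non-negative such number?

Write x = 900 + 1554·k. Then 1554·k ≡ 2542 − 900 ≡ 1642 (mod 9017).
Need 1554⁻¹ mod 9017. Extended Euclid on (9017, 1554):
9017 = 5·1554 + 1247
1554 = 1·1247 + 307
1247 = 4·307 + 19
307 = 16·19 + 3
19 = 6·3 + 1
3 = 3·1 + 0
Back-substitute:
1 = 19 − 6·3
1 = −6·307 + 97·19
1 = 97·1247 − 394·307
1 = −394·1554 + 491·1247
1 = 491·9017 − 2849·1554
1554⁻¹ ≡ 6168 (mod 9017), so k ≡ 6168·1642 ≡ 1765 (mod 9017).
x = 900 + 1554·1765 = 2743710.

2743710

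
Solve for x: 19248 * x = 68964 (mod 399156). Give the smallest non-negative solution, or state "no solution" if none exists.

First find gcd(19248, 399156):
399156 = 20×19248 + 14196
19248 = 1×14196 + 5052
14196 = 2×5052 + 4092
5052 = 1×4092 + 960
4092 = 4×960 + 252
960 = 3×252 + 204
252 = 1×204 + 48
204 = 4×48 + 12
48 = 4×12 + 0
gcd = 12 and 12 | 68964, so solutions exist. Divide through by 12: 1604x ≡ 5747 (mod 33263).
Now find 1604⁻¹ mod 33263:
33263 = 20·1604 + 1183
1604 = 1·1183 + 421
1183 = 2·421 + 341
421 = 1·341 + 80
341 = 4·80 + 21
80 = 3·21 + 17
21 = 1·17 + 4
17 = 4·4 + 1
4 = 4·1 + 0
Back-substitute:
1 = 17 − 4·4
1 = −4·21 + 5·17
1 = 5·80 − 19·21
1 = −19·341 + 81·80
1 = 81·421 − 100·341
1 = −100·1183 + 281·421
1 = 281·1604 − 381·1183
1 = −381·33263 + 7901·1604
So 1604⁻¹ ≡ 7901 (mod 33263).
Then x ≡ 7901·5747 ≡ 3052 (mod 33263); the smallest non-negative solution is x = 3052.

3052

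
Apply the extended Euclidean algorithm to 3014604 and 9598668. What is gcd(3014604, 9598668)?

Euclidean algorithm:
9598668 = 3·3014604 + 554856
3014604 = 5·554856 + 240324
554856 = 2·240324 + 74208
240324 = 3·74208 + 17700
74208 = 4·17700 + 3408
17700 = 5·3408 + 660
3408 = 5·660 + 108
660 = 6·108 + 12
108 = 9·12 + 0
gcd(3014604, 9598668) = 12.
Back-substituting:
12 = 660 − 6·108
12 = −6·3408 + 31·660
12 = 31·17700 − 161·3408
12 = −161·74208 + 675·17700
12 = 675·240324 − 2186·74208
12 = −2186·554856 + 5047·240324
12 = 5047·3014604 − 27421·554856
12 = −27421·9598668 + 87310·3014604
So 12 = (-27421)·9598668 + (87310)·3014604.

12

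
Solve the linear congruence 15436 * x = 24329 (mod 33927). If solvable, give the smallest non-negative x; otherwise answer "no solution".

19574

First find gcd(15436, 33927):
33927 = 2·15436 + 3055
15436 = 5·3055 + 161
3055 = 18·161 + 157
161 = 1·157 + 4
157 = 39·4 + 1
4 = 4·1 + 0
gcd = 1, so a unique solution mod 33927 exists.
Back-substitute for the Bézout coefficients:
1 = 157 − 39·4
1 = −39·161 + 40·157
1 = 40·3055 − 759·161
1 = −759·15436 + 3835·3055
1 = 3835·33927 − 8429·15436
So 15436·(-8429) ≡ 1 (mod 33927), giving 15436⁻¹ ≡ 25498.
x ≡ 15436⁻¹·24329 ≡ 25498·24329 ≡ 19574 (mod 33927).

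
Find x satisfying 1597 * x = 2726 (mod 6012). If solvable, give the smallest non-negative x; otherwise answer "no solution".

4538

First find gcd(1597, 6012):
6012 = 3·1597 + 1221
1597 = 1·1221 + 376
1221 = 3·376 + 93
376 = 4·93 + 4
93 = 23·4 + 1
4 = 4·1 + 0
gcd = 1, so a unique solution mod 6012 exists.
Back-substitute for the Bézout coefficients:
1 = 93 − 23·4
1 = −23·376 + 93·93
1 = 93·1221 − 302·376
1 = −302·1597 + 395·1221
1 = 395·6012 − 1487·1597
So 1597·(-1487) ≡ 1 (mod 6012), giving 1597⁻¹ ≡ 4525.
x ≡ 1597⁻¹·2726 ≡ 4525·2726 ≡ 4538 (mod 6012).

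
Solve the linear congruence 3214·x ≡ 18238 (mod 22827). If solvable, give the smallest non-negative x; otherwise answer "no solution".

7591

First find gcd(3214, 22827):
22827 = 7*3214 + 329
3214 = 9*329 + 253
329 = 1*253 + 76
253 = 3*76 + 25
76 = 3*25 + 1
25 = 25*1 + 0
gcd = 1, so a unique solution mod 22827 exists.
Back-substitute for the Bézout coefficients:
1 = 76 − 3·25
1 = −3·253 + 10·76
1 = 10·329 − 13·253
1 = −13·3214 + 127·329
1 = 127·22827 − 902·3214
So 3214·(-902) ≡ 1 (mod 22827), giving 3214⁻¹ ≡ 21925.
x ≡ 3214⁻¹·18238 ≡ 21925·18238 ≡ 7591 (mod 22827).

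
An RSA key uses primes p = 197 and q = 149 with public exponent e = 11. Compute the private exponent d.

φ(n) = (p−1)(q−1) = 196·148 = 29008.
Need d with 11·d ≡ 1 (mod 29008). Apply the extended Euclidean algorithm:
29008 = 2637×11 + 1
11 = 11×1 + 0
Back-substitute:
1 = 29008 − 2637·11
So 11·(-2637) ≡ 1 (mod 29008), hence d ≡ -2637 ≡ 26371 (mod 29008).

26371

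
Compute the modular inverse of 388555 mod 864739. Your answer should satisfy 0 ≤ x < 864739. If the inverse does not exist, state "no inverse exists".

206097

Apply the Euclidean algorithm to 864739 and 388555:
864739 = 2*388555 + 87629
388555 = 4*87629 + 38039
87629 = 2*38039 + 11551
38039 = 3*11551 + 3386
11551 = 3*3386 + 1393
3386 = 2*1393 + 600
1393 = 2*600 + 193
600 = 3*193 + 21
193 = 9*21 + 4
21 = 5*4 + 1
4 = 4*1 + 0
The gcd is 1. Working backward:
1 = 21 − 5·4
1 = −5·193 + 46·21
1 = 46·600 − 143·193
1 = −143·1393 + 332·600
1 = 332·3386 − 807·1393
1 = −807·11551 + 2753·3386
1 = 2753·38039 − 9066·11551
1 = −9066·87629 + 20885·38039
1 = 20885·388555 − 92606·87629
1 = −92606·864739 + 206097·388555
So 388555·206097 ≡ 1 (mod 864739).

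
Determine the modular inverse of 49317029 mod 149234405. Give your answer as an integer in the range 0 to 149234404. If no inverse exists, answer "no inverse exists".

Apply the Euclidean algorithm to 149234405 and 49317029:
149234405 = 3*49317029 + 1283318
49317029 = 38*1283318 + 550945
1283318 = 2*550945 + 181428
550945 = 3*181428 + 6661
181428 = 27*6661 + 1581
6661 = 4*1581 + 337
1581 = 4*337 + 233
337 = 1*233 + 104
233 = 2*104 + 25
104 = 4*25 + 4
25 = 6*4 + 1
4 = 4*1 + 0
The gcd is 1. Working backward:
1 = 25 − 6·4
1 = −6·104 + 25·25
1 = 25·233 − 56·104
1 = −56·337 + 81·233
1 = 81·1581 − 380·337
1 = −380·6661 + 1601·1581
1 = 1601·181428 − 43607·6661
1 = −43607·550945 + 132422·181428
1 = 132422·1283318 − 308451·550945
1 = −308451·49317029 + 11853560·1283318
1 = 11853560·149234405 − 35869131·49317029
Thus 49317029·(-35869131) ≡ 1 (mod 149234405); reducing, -35869131 mod 149234405 = 113365274.

113365274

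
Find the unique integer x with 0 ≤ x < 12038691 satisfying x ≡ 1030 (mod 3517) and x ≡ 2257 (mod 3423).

Write x = 1030 + 3517·k. Then 3517·k ≡ 2257 − 1030 ≡ 1227 (mod 3423).
Need 3517⁻¹ mod 3423. Extended Euclid on (3423, 94):
3423 = 36*94 + 39
94 = 2*39 + 16
39 = 2*16 + 7
16 = 2*7 + 2
7 = 3*2 + 1
2 = 2*1 + 0
Back-substitute:
1 = 7 − 3·2
1 = −3·16 + 7·7
1 = 7·39 − 17·16
1 = −17·94 + 41·39
1 = 41·3423 − 1493·94
3517⁻¹ ≡ 1930 (mod 3423), so k ≡ 1930·1227 ≡ 2817 (mod 3423).
x = 1030 + 3517·2817 = 9908419.

9908419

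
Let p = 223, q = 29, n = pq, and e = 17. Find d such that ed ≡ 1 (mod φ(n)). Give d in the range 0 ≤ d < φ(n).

1097

φ(n) = (p−1)(q−1) = 222·28 = 6216.
Need d with 17·d ≡ 1 (mod 6216). Apply the extended Euclidean algorithm:
6216 = 365×17 + 11
17 = 1×11 + 6
11 = 1×6 + 5
6 = 1×5 + 1
5 = 5×1 + 0
Back-substitute:
1 = 6 − 5
1 = −11 + 2·6
1 = 2·17 − 3·11
1 = −3·6216 + 1097·17
So 17·1097 ≡ 1 (mod 6216), hence d = 1097.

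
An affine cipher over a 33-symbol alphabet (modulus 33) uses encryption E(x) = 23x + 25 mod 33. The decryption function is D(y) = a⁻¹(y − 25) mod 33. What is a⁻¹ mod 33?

23

gcd(33, 23) by repeated division:
33 = 1×23 + 10
23 = 2×10 + 3
10 = 3×3 + 1
3 = 3×1 + 0
The gcd is 1. Working backward:
1 = 10 − 3·3
1 = −3·23 + 7·10
1 = 7·33 − 10·23
So 23·(-10) ≡ 1 (mod 33), and -10 ≡ 23 (mod 33).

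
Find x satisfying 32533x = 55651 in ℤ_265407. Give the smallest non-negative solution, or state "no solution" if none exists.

95590

First find gcd(32533, 265407):
265407 = 8·32533 + 5143
32533 = 6·5143 + 1675
5143 = 3·1675 + 118
1675 = 14·118 + 23
118 = 5·23 + 3
23 = 7·3 + 2
3 = 1·2 + 1
2 = 2·1 + 0
gcd = 1, so a unique solution mod 265407 exists.
Back-substitute for the Bézout coefficients:
1 = 3 − 2
1 = −23 + 8·3
1 = 8·118 − 41·23
1 = −41·1675 + 582·118
1 = 582·5143 − 1787·1675
1 = −1787·32533 + 11304·5143
1 = 11304·265407 − 92219·32533
So 32533·(-92219) ≡ 1 (mod 265407), giving 32533⁻¹ ≡ 173188.
x ≡ 32533⁻¹·55651 ≡ 173188·55651 ≡ 95590 (mod 265407).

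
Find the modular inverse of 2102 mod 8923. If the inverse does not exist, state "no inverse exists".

Run Euclid on (8923, 2102):
8923 = 4*2102 + 515
2102 = 4*515 + 42
515 = 12*42 + 11
42 = 3*11 + 9
11 = 1*9 + 2
9 = 4*2 + 1
2 = 2*1 + 0
The gcd is 1. Working backward:
1 = 9 − 4·2
1 = −4·11 + 5·9
1 = 5·42 − 19·11
1 = −19·515 + 233·42
1 = 233·2102 − 951·515
1 = −951·8923 + 4037·2102
So 2102·4037 ≡ 1 (mod 8923).

4037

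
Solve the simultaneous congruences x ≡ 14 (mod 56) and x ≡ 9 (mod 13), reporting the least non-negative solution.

Write x = 14 + 56·k. Then 56·k ≡ 9 − 14 ≡ 8 (mod 13).
Need 56⁻¹ mod 13. Extended Euclid on (13, 4):
13 = 3*4 + 1
4 = 4*1 + 0
Back-substitute:
1 = 13 − 3·4
56⁻¹ ≡ 10 (mod 13), so k ≡ 10·8 ≡ 2 (mod 13).
x = 14 + 56·2 = 126.

126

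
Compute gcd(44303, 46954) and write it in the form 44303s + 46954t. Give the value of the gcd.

Euclidean algorithm:
46954 = 1*44303 + 2651
44303 = 16*2651 + 1887
2651 = 1*1887 + 764
1887 = 2*764 + 359
764 = 2*359 + 46
359 = 7*46 + 37
46 = 1*37 + 9
37 = 4*9 + 1
9 = 9*1 + 0
gcd(44303, 46954) = 1.
Working backward:
1 = 37 − 4·9
1 = −4·46 + 5·37
1 = 5·359 − 39·46
1 = −39·764 + 83·359
1 = 83·1887 − 205·764
1 = −205·2651 + 288·1887
1 = 288·44303 − 4813·2651
1 = −4813·46954 + 5101·44303
So 1 = (-4813)·46954 + (5101)·44303.

1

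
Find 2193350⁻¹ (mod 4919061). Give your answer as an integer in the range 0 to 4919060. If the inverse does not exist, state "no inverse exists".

477158

Extended Euclidean algorithm:
4919061 = 2×2193350 + 532361
2193350 = 4×532361 + 63906
532361 = 8×63906 + 21113
63906 = 3×21113 + 567
21113 = 37×567 + 134
567 = 4×134 + 31
134 = 4×31 + 10
31 = 3×10 + 1
10 = 10×1 + 0
The gcd is 1. Working backward:
1 = 31 − 3·10
1 = −3·134 + 13·31
1 = 13·567 − 55·134
1 = −55·21113 + 2048·567
1 = 2048·63906 − 6199·21113
1 = −6199·532361 + 51640·63906
1 = 51640·2193350 − 212759·532361
1 = −212759·4919061 + 477158·2193350
So 2193350·477158 ≡ 1 (mod 4919061).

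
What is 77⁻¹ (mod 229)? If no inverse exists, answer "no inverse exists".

Apply the Euclidean algorithm to 229 and 77:
229 = 2*77 + 75
77 = 1*75 + 2
75 = 37*2 + 1
2 = 2*1 + 0
The gcd is 1. Working backward:
1 = 75 − 37·2
1 = −37·77 + 38·75
1 = 38·229 − 113·77
Thus 77·(-113) ≡ 1 (mod 229); reducing, -113 mod 229 = 116.

116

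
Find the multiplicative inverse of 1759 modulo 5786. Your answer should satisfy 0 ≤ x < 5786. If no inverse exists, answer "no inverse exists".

1671

gcd(5786, 1759) by repeated division:
5786 = 3×1759 + 509
1759 = 3×509 + 232
509 = 2×232 + 45
232 = 5×45 + 7
45 = 6×7 + 3
7 = 2×3 + 1
3 = 3×1 + 0
The gcd is 1. Working backward:
1 = 7 − 2·3
1 = −2·45 + 13·7
1 = 13·232 − 67·45
1 = −67·509 + 147·232
1 = 147·1759 − 508·509
1 = −508·5786 + 1671·1759
So 1759·1671 ≡ 1 (mod 5786).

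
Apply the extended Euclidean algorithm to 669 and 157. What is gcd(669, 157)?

Euclidean algorithm:
669 = 4×157 + 41
157 = 3×41 + 34
41 = 1×34 + 7
34 = 4×7 + 6
7 = 1×6 + 1
6 = 6×1 + 0
gcd(669, 157) = 1.
Working backward:
1 = 7 − 6
1 = −34 + 5·7
1 = 5·41 − 6·34
1 = −6·157 + 23·41
1 = 23·669 − 98·157
So 1 = (23)·669 + (-98)·157.

1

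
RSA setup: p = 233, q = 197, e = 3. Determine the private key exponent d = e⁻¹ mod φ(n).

30315

φ(n) = (p−1)(q−1) = 232·196 = 45472.
Need d with 3·d ≡ 1 (mod 45472). Apply the extended Euclidean algorithm:
45472 = 15157×3 + 1
3 = 3×1 + 0
Back-substitute:
1 = 45472 − 15157·3
So 3·(-15157) ≡ 1 (mod 45472), hence d ≡ -15157 ≡ 30315 (mod 45472).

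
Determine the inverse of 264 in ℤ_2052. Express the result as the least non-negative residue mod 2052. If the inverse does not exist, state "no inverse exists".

Euclidean algorithm on 2052, 264:
2052 = 7·264 + 204
264 = 1·204 + 60
204 = 3·60 + 24
60 = 2·24 + 12
24 = 2·12 + 0
Since gcd = 12 > 1, 264 is not a unit mod 2052.

no inverse exists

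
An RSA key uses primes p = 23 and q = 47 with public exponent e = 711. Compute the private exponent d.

φ(n) = (p−1)(q−1) = 22·46 = 1012.
Need d with 711·d ≡ 1 (mod 1012). Apply the extended Euclidean algorithm:
1012 = 1*711 + 301
711 = 2*301 + 109
301 = 2*109 + 83
109 = 1*83 + 26
83 = 3*26 + 5
26 = 5*5 + 1
5 = 5*1 + 0
Back-substitute:
1 = 26 − 5·5
1 = −5·83 + 16·26
1 = 16·109 − 21·83
1 = −21·301 + 58·109
1 = 58·711 − 137·301
1 = −137·1012 + 195·711
So 711·195 ≡ 1 (mod 1012), hence d = 195.

195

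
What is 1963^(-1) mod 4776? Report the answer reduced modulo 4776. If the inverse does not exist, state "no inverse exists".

gcd(4776, 1963) by repeated division:
4776 = 2*1963 + 850
1963 = 2*850 + 263
850 = 3*263 + 61
263 = 4*61 + 19
61 = 3*19 + 4
19 = 4*4 + 3
4 = 1*3 + 1
3 = 3*1 + 0
gcd = 1, so the inverse exists. Back-substitute:
1 = 4 − 3
1 = −19 + 5·4
1 = 5·61 − 16·19
1 = −16·263 + 69·61
1 = 69·850 − 223·263
1 = −223·1963 + 515·850
1 = 515·4776 − 1253·1963
Hence 1963⁻¹ ≡ -1253 ≡ 3523 (mod 4776).

3523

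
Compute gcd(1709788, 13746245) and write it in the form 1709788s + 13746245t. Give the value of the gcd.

Repeated division:
13746245 = 8*1709788 + 67941
1709788 = 25*67941 + 11263
67941 = 6*11263 + 363
11263 = 31*363 + 10
363 = 36*10 + 3
10 = 3*3 + 1
3 = 3*1 + 0
gcd(1709788, 13746245) = 1.
Back-substituting:
1 = 10 − 3·3
1 = −3·363 + 109·10
1 = 109·11263 − 3382·363
1 = −3382·67941 + 20401·11263
1 = 20401·1709788 − 513407·67941
1 = −513407·13746245 + 4127657·1709788
So 1 = (-513407)·13746245 + (4127657)·1709788.

1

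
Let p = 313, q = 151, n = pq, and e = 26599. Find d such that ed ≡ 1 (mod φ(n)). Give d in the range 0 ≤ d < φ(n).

φ(n) = (p−1)(q−1) = 312·150 = 46800.
Need d with 26599·d ≡ 1 (mod 46800). Apply the extended Euclidean algorithm:
46800 = 1×26599 + 20201
26599 = 1×20201 + 6398
20201 = 3×6398 + 1007
6398 = 6×1007 + 356
1007 = 2×356 + 295
356 = 1×295 + 61
295 = 4×61 + 51
61 = 1×51 + 10
51 = 5×10 + 1
10 = 10×1 + 0
Back-substitute:
1 = 51 − 5·10
1 = −5·61 + 6·51
1 = 6·295 − 29·61
1 = −29·356 + 35·295
1 = 35·1007 − 99·356
1 = −99·6398 + 629·1007
1 = 629·20201 − 1986·6398
1 = −1986·26599 + 2615·20201
1 = 2615·46800 − 4601·26599
So 26599·(-4601) ≡ 1 (mod 46800), hence d ≡ -4601 ≡ 42199 (mod 46800).

42199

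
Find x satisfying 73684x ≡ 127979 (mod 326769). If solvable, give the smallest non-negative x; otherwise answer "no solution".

145022

First find gcd(73684, 326769):
326769 = 4×73684 + 32033
73684 = 2×32033 + 9618
32033 = 3×9618 + 3179
9618 = 3×3179 + 81
3179 = 39×81 + 20
81 = 4×20 + 1
20 = 20×1 + 0
gcd = 1, so a unique solution mod 326769 exists.
Back-substitute for the Bézout coefficients:
1 = 81 − 4·20
1 = −4·3179 + 157·81
1 = 157·9618 − 475·3179
1 = −475·32033 + 1582·9618
1 = 1582·73684 − 3639·32033
1 = −3639·326769 + 16138·73684
So 73684·(16138) ≡ 1 (mod 326769), giving 73684⁻¹ ≡ 16138.
x ≡ 73684⁻¹·127979 ≡ 16138·127979 ≡ 145022 (mod 326769).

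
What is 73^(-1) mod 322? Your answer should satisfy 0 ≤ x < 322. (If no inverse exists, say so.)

Run Euclid on (322, 73):
322 = 4×73 + 30
73 = 2×30 + 13
30 = 2×13 + 4
13 = 3×4 + 1
4 = 4×1 + 0
gcd = 1, so the inverse exists. Back-substitute:
1 = 13 − 3·4
1 = −3·30 + 7·13
1 = 7·73 − 17·30
1 = −17·322 + 75·73
So 73·75 ≡ 1 (mod 322).

75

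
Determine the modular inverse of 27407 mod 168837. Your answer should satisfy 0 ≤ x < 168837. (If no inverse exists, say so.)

82709

Run Euclid on (168837, 27407):
168837 = 6×27407 + 4395
27407 = 6×4395 + 1037
4395 = 4×1037 + 247
1037 = 4×247 + 49
247 = 5×49 + 2
49 = 24×2 + 1
2 = 2×1 + 0
The gcd is 1. Working backward:
1 = 49 − 24·2
1 = −24·247 + 121·49
1 = 121·1037 − 508·247
1 = −508·4395 + 2153·1037
1 = 2153·27407 − 13426·4395
1 = −13426·168837 + 82709·27407
So 27407·82709 ≡ 1 (mod 168837).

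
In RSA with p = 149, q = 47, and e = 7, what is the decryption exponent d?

φ(n) = (p−1)(q−1) = 148·46 = 6808.
Need d with 7·d ≡ 1 (mod 6808). Apply the extended Euclidean algorithm:
6808 = 972·7 + 4
7 = 1·4 + 3
4 = 1·3 + 1
3 = 3·1 + 0
Back-substitute:
1 = 4 − 3
1 = −7 + 2·4
1 = 2·6808 − 1945·7
So 7·(-1945) ≡ 1 (mod 6808), hence d ≡ -1945 ≡ 4863 (mod 6808).

4863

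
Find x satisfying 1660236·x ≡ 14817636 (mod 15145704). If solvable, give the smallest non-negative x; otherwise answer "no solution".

240837

First find gcd(1660236, 15145704):
15145704 = 9×1660236 + 203580
1660236 = 8×203580 + 31596
203580 = 6×31596 + 14004
31596 = 2×14004 + 3588
14004 = 3×3588 + 3240
3588 = 1×3240 + 348
3240 = 9×348 + 108
348 = 3×108 + 24
108 = 4×24 + 12
24 = 2×12 + 0
gcd = 12 and 12 | 14817636, so solutions exist. Divide through by 12: 138353x ≡ 1234803 (mod 1262142).
Now find 138353⁻¹ mod 1262142:
1262142 = 9*138353 + 16965
138353 = 8*16965 + 2633
16965 = 6*2633 + 1167
2633 = 2*1167 + 299
1167 = 3*299 + 270
299 = 1*270 + 29
270 = 9*29 + 9
29 = 3*9 + 2
9 = 4*2 + 1
2 = 2*1 + 0
Back-substitute:
1 = 9 − 4·2
1 = −4·29 + 13·9
1 = 13·270 − 121·29
1 = −121·299 + 134·270
1 = 134·1167 − 523·299
1 = −523·2633 + 1180·1167
1 = 1180·16965 − 7603·2633
1 = −7603·138353 + 62004·16965
1 = 62004·1262142 − 565639·138353
So 138353·(-565639) ≡ 1 (mod 1262142), i.e. 138353⁻¹ ≡ 696503.
Then x ≡ 696503·1234803 ≡ 240837 (mod 1262142); the smallest non-negative solution is x = 240837.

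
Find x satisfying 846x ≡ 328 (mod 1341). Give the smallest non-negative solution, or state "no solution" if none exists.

no solution

gcd(846, 1341):
1341 = 1·846 + 495
846 = 1·495 + 351
495 = 1·351 + 144
351 = 2·144 + 63
144 = 2·63 + 18
63 = 3·18 + 9
18 = 2·9 + 0
gcd = 9, but 9 ∤ 328, so the congruence has no solution.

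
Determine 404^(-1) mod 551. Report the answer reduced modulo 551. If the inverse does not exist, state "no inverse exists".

gcd(551, 404) by repeated division:
551 = 1·404 + 147
404 = 2·147 + 110
147 = 1·110 + 37
110 = 2·37 + 36
37 = 1·36 + 1
36 = 36·1 + 0
gcd = 1, so the inverse exists. Back-substitute:
1 = 37 − 36
1 = −110 + 3·37
1 = 3·147 − 4·110
1 = −4·404 + 11·147
1 = 11·551 − 15·404
So 404·(-15) ≡ 1 (mod 551), and -15 ≡ 536 (mod 551).

536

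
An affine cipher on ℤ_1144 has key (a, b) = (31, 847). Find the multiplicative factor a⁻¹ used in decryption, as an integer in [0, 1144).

775

Extended Euclidean algorithm:
1144 = 36·31 + 28
31 = 1·28 + 3
28 = 9·3 + 1
3 = 3·1 + 0
Since gcd(31, 1144) = 1, back-substitute to write 1 as a combination:
1 = 28 − 9·3
1 = −9·31 + 10·28
1 = 10·1144 − 369·31
So 31·(-369) ≡ 1 (mod 1144), and -369 ≡ 775 (mod 1144).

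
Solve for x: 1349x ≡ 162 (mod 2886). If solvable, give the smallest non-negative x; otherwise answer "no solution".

First find gcd(1349, 2886):
2886 = 2×1349 + 188
1349 = 7×188 + 33
188 = 5×33 + 23
33 = 1×23 + 10
23 = 2×10 + 3
10 = 3×3 + 1
3 = 3×1 + 0
gcd = 1, so a unique solution mod 2886 exists.
Back-substitute for the Bézout coefficients:
1 = 10 − 3·3
1 = −3·23 + 7·10
1 = 7·33 − 10·23
1 = −10·188 + 57·33
1 = 57·1349 − 409·188
1 = −409·2886 + 875·1349
So 1349·(875) ≡ 1 (mod 2886), giving 1349⁻¹ ≡ 875.
x ≡ 1349⁻¹·162 ≡ 875·162 ≡ 336 (mod 2886).

336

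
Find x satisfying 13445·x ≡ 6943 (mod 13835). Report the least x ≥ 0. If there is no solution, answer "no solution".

gcd(13445, 13835):
13835 = 1*13445 + 390
13445 = 34*390 + 185
390 = 2*185 + 20
185 = 9*20 + 5
20 = 4*5 + 0
gcd = 5, but 5 ∤ 6943, so the congruence has no solution.

no solution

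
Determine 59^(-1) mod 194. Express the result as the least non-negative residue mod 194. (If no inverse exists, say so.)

171

Apply the Euclidean algorithm to 194 and 59:
194 = 3×59 + 17
59 = 3×17 + 8
17 = 2×8 + 1
8 = 8×1 + 0
Since gcd(59, 194) = 1, back-substitute to write 1 as a combination:
1 = 17 − 2·8
1 = −2·59 + 7·17
1 = 7·194 − 23·59
So 59·(-23) ≡ 1 (mod 194), and -23 ≡ 171 (mod 194).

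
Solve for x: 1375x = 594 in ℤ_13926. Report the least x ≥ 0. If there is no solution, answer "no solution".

1074

First find gcd(1375, 13926):
13926 = 10·1375 + 176
1375 = 7·176 + 143
176 = 1·143 + 33
143 = 4·33 + 11
33 = 3·11 + 0
gcd = 11 and 11 | 594, so solutions exist. Divide through by 11: 125x ≡ 54 (mod 1266).
Now find 125⁻¹ mod 1266:
1266 = 10*125 + 16
125 = 7*16 + 13
16 = 1*13 + 3
13 = 4*3 + 1
3 = 3*1 + 0
Back-substitute:
1 = 13 − 4·3
1 = −4·16 + 5·13
1 = 5·125 − 39·16
1 = −39·1266 + 395·125
So 125⁻¹ ≡ 395 (mod 1266).
Then x ≡ 395·54 ≡ 1074 (mod 1266); the smallest non-negative solution is x = 1074.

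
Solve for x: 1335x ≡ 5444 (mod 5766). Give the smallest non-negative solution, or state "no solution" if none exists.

gcd(1335, 5766):
5766 = 4*1335 + 426
1335 = 3*426 + 57
426 = 7*57 + 27
57 = 2*27 + 3
27 = 9*3 + 0
gcd = 3, but 3 ∤ 5444, so the congruence has no solution.

no solution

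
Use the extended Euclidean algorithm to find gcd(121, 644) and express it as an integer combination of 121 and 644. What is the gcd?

Euclidean algorithm:
644 = 5×121 + 39
121 = 3×39 + 4
39 = 9×4 + 3
4 = 1×3 + 1
3 = 3×1 + 0
gcd(121, 644) = 1.
Working backward:
1 = 4 − 3
1 = −39 + 10·4
1 = 10·121 − 31·39
1 = −31·644 + 165·121
So 1 = (-31)·644 + (165)·121.

1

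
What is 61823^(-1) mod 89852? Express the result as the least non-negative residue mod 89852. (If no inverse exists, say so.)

86127

Extended Euclidean algorithm:
89852 = 1×61823 + 28029
61823 = 2×28029 + 5765
28029 = 4×5765 + 4969
5765 = 1×4969 + 796
4969 = 6×796 + 193
796 = 4×193 + 24
193 = 8×24 + 1
24 = 24×1 + 0
gcd = 1, so the inverse exists. Back-substitute:
1 = 193 − 8·24
1 = −8·796 + 33·193
1 = 33·4969 − 206·796
1 = −206·5765 + 239·4969
1 = 239·28029 − 1162·5765
1 = −1162·61823 + 2563·28029
1 = 2563·89852 − 3725·61823
Thus 61823·(-3725) ≡ 1 (mod 89852); reducing, -3725 mod 89852 = 86127.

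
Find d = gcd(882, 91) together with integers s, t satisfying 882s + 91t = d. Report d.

Apply Euclid's algorithm to 882 and 91:
882 = 9×91 + 63
91 = 1×63 + 28
63 = 2×28 + 7
28 = 4×7 + 0
gcd(882, 91) = 7.
Express as a combination:
7 = 63 − 2·28
7 = −2·91 + 3·63
7 = 3·882 − 29·91
So 7 = (3)·882 + (-29)·91.

7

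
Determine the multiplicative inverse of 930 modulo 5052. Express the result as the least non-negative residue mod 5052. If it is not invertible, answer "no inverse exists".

Compute gcd(930, 5052):
5052 = 5·930 + 402
930 = 2·402 + 126
402 = 3·126 + 24
126 = 5·24 + 6
24 = 4·6 + 0
The gcd is 6, not 1, hence no inverse exists.

no inverse exists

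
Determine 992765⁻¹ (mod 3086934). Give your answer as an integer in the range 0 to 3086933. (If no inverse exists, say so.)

Apply the Euclidean algorithm to 3086934 and 992765:
3086934 = 3·992765 + 108639
992765 = 9·108639 + 15014
108639 = 7·15014 + 3541
15014 = 4·3541 + 850
3541 = 4·850 + 141
850 = 6·141 + 4
141 = 35·4 + 1
4 = 4·1 + 0
The gcd is 1. Working backward:
1 = 141 − 35·4
1 = −35·850 + 211·141
1 = 211·3541 − 879·850
1 = −879·15014 + 3727·3541
1 = 3727·108639 − 26968·15014
1 = −26968·992765 + 246439·108639
1 = 246439·3086934 − 766285·992765
Hence 992765⁻¹ ≡ -766285 ≡ 2320649 (mod 3086934).

2320649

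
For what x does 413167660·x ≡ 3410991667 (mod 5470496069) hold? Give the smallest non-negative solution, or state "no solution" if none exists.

2562292253

First find gcd(413167660, 5470496069):
5470496069 = 13·413167660 + 99316489
413167660 = 4·99316489 + 15901704
99316489 = 6·15901704 + 3906265
15901704 = 4·3906265 + 276644
3906265 = 14·276644 + 33249
276644 = 8·33249 + 10652
33249 = 3·10652 + 1293
10652 = 8·1293 + 308
1293 = 4·308 + 61
308 = 5·61 + 3
61 = 20·3 + 1
3 = 3·1 + 0
gcd = 1, so a unique solution mod 5470496069 exists.
Back-substitute for the Bézout coefficients:
1 = 61 − 20·3
1 = −20·308 + 101·61
1 = 101·1293 − 424·308
1 = −424·10652 + 3493·1293
1 = 3493·33249 − 10903·10652
1 = −10903·276644 + 90717·33249
1 = 90717·3906265 − 1280941·276644
1 = −1280941·15901704 + 5214481·3906265
1 = 5214481·99316489 − 32567827·15901704
1 = −32567827·413167660 + 135485789·99316489
1 = 135485789·5470496069 − 1793883084·413167660
So 413167660·(-1793883084) ≡ 1 (mod 5470496069), giving 413167660⁻¹ ≡ 3676612985.
x ≡ 413167660⁻¹·3410991667 ≡ 3676612985·3410991667 ≡ 2562292253 (mod 5470496069).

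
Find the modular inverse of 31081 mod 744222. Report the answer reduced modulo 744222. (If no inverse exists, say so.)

Extended Euclidean algorithm:
744222 = 23*31081 + 29359
31081 = 1*29359 + 1722
29359 = 17*1722 + 85
1722 = 20*85 + 22
85 = 3*22 + 19
22 = 1*19 + 3
19 = 6*3 + 1
3 = 3*1 + 0
gcd = 1, so the inverse exists. Back-substitute:
1 = 19 − 6·3
1 = −6·22 + 7·19
1 = 7·85 − 27·22
1 = −27·1722 + 547·85
1 = 547·29359 − 9326·1722
1 = −9326·31081 + 9873·29359
1 = 9873·744222 − 236405·31081
Hence 31081⁻¹ ≡ -236405 ≡ 507817 (mod 744222).

507817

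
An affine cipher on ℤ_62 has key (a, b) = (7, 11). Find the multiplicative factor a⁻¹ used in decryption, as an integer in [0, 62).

9

Apply the Euclidean algorithm to 62 and 7:
62 = 8·7 + 6
7 = 1·6 + 1
6 = 6·1 + 0
Since gcd(7, 62) = 1, back-substitute to write 1 as a combination:
1 = 7 − 6
1 = −62 + 9·7
So 7·9 ≡ 1 (mod 62).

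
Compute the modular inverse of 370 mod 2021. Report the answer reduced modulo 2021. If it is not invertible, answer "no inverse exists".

Extended Euclidean algorithm:
2021 = 5·370 + 171
370 = 2·171 + 28
171 = 6·28 + 3
28 = 9·3 + 1
3 = 3·1 + 0
gcd = 1, so the inverse exists. Back-substitute:
1 = 28 − 9·3
1 = −9·171 + 55·28
1 = 55·370 − 119·171
1 = −119·2021 + 650·370
So 370·650 ≡ 1 (mod 2021).

650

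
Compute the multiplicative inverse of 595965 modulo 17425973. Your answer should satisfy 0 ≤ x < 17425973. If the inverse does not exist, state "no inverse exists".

527576

Apply the Euclidean algorithm to 17425973 and 595965:
17425973 = 29*595965 + 142988
595965 = 4*142988 + 24013
142988 = 5*24013 + 22923
24013 = 1*22923 + 1090
22923 = 21*1090 + 33
1090 = 33*33 + 1
33 = 33*1 + 0
Since gcd(595965, 17425973) = 1, back-substitute to write 1 as a combination:
1 = 1090 − 33·33
1 = −33·22923 + 694·1090
1 = 694·24013 − 727·22923
1 = −727·142988 + 4329·24013
1 = 4329·595965 − 18043·142988
1 = −18043·17425973 + 527576·595965
So 595965·527576 ≡ 1 (mod 17425973).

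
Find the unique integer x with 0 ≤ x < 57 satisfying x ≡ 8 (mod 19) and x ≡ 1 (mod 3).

46

Write x = 8 + 19·k. Then 19·k ≡ 1 − 8 ≡ 2 (mod 3).
Need 19⁻¹ mod 3. Extended Euclid on (3, 1):
3 = 3*1 + 0
19⁻¹ ≡ 1 (mod 3), so k ≡ 1·2 ≡ 2 (mod 3).
x = 8 + 19·2 = 46.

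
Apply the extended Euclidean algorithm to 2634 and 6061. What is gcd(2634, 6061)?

1

Repeated division:
6061 = 2·2634 + 793
2634 = 3·793 + 255
793 = 3·255 + 28
255 = 9·28 + 3
28 = 9·3 + 1
3 = 3·1 + 0
gcd(2634, 6061) = 1.
Back-substituting:
1 = 28 − 9·3
1 = −9·255 + 82·28
1 = 82·793 − 255·255
1 = −255·2634 + 847·793
1 = 847·6061 − 1949·2634
So 1 = (847)·6061 + (-1949)·2634.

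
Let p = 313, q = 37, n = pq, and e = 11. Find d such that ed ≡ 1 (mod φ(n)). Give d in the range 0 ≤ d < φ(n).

φ(n) = (p−1)(q−1) = 312·36 = 11232.
Need d with 11·d ≡ 1 (mod 11232). Apply the extended Euclidean algorithm:
11232 = 1021·11 + 1
11 = 11·1 + 0
Back-substitute:
1 = 11232 − 1021·11
So 11·(-1021) ≡ 1 (mod 11232), hence d ≡ -1021 ≡ 10211 (mod 11232).

10211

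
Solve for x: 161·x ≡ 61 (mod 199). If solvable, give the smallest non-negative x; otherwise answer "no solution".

First find gcd(161, 199):
199 = 1·161 + 38
161 = 4·38 + 9
38 = 4·9 + 2
9 = 4·2 + 1
2 = 2·1 + 0
gcd = 1, so a unique solution mod 199 exists.
Back-substitute for the Bézout coefficients:
1 = 9 − 4·2
1 = −4·38 + 17·9
1 = 17·161 − 72·38
1 = −72·199 + 89·161
So 161·(89) ≡ 1 (mod 199), giving 161⁻¹ ≡ 89.
x ≡ 161⁻¹·61 ≡ 89·61 ≡ 56 (mod 199).

56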